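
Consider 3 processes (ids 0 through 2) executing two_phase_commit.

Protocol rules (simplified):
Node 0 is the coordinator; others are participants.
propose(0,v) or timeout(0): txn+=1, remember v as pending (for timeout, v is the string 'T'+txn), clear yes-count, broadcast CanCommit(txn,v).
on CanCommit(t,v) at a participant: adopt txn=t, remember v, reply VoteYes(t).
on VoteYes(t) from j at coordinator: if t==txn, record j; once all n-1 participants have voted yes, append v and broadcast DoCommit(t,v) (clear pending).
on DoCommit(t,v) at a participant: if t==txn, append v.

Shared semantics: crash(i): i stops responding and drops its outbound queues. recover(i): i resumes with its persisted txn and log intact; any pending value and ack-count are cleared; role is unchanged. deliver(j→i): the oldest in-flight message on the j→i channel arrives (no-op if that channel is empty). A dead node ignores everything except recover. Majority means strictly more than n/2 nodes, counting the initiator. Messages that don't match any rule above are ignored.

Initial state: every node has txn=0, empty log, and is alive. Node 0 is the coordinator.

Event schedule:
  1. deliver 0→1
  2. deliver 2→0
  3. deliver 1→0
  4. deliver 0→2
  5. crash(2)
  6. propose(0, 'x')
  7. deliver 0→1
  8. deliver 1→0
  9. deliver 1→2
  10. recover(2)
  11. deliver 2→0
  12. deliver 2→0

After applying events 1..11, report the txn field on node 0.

e1 deliver 0→1: ·
e2 deliver 2→0: ·
e3 deliver 1→0: ·
e4 deliver 0→2: ·
e5 crash(2): 2[✗part,t=0,-]
e6 propose(0,'x'): 0[coor,t=1,-]
e7 deliver 0→1: 1[part,t=1,-]
e8 deliver 1→0: ·
e9 deliver 1→2: ·
e10 recover(2): 2[part,t=0,-]
e11 deliver 2→0: ·

1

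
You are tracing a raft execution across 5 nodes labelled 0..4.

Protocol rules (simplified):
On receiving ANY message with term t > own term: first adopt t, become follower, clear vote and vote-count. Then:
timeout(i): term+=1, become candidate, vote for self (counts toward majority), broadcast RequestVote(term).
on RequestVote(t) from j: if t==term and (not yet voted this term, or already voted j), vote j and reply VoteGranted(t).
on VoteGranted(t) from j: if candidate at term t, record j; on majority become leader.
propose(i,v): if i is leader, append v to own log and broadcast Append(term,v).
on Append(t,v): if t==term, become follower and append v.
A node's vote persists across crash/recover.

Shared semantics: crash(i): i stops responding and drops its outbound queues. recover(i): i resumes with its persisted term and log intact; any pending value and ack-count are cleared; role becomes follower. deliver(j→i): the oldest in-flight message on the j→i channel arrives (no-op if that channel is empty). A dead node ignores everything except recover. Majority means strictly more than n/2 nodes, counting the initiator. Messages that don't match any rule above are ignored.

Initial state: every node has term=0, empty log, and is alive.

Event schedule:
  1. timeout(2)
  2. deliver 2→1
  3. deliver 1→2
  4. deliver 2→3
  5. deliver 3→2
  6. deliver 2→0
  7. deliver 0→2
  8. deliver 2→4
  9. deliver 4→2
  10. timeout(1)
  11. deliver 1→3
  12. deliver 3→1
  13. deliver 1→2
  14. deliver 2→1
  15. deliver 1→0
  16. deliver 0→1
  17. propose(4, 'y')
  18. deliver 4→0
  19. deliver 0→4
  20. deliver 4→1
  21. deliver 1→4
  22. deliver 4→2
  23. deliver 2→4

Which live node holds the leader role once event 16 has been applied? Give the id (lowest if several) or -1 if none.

e1 timeout(2): 2[cand,t=1,-]
e2 deliver 2→1: 1[foll,t=1,-]
e3 deliver 1→2: ·
e4 deliver 2→3: 3[foll,t=1,-]
e5 deliver 3→2: 2[lead,t=1,-]
e6 deliver 2→0: 0[foll,t=1,-]
e7 deliver 0→2: ·
e8 deliver 2→4: 4[foll,t=1,-]
e9 deliver 4→2: ·
e10 timeout(1): 1[cand,t=2,-]
e11 deliver 1→3: 3[foll,t=2,-]
e12 deliver 3→1: ·
e13 deliver 1→2: 2[foll,t=2,-]
e14 deliver 2→1: 1[lead,t=2,-]
e15 deliver 1→0: 0[foll,t=2,-]
e16 deliver 0→1: ·

1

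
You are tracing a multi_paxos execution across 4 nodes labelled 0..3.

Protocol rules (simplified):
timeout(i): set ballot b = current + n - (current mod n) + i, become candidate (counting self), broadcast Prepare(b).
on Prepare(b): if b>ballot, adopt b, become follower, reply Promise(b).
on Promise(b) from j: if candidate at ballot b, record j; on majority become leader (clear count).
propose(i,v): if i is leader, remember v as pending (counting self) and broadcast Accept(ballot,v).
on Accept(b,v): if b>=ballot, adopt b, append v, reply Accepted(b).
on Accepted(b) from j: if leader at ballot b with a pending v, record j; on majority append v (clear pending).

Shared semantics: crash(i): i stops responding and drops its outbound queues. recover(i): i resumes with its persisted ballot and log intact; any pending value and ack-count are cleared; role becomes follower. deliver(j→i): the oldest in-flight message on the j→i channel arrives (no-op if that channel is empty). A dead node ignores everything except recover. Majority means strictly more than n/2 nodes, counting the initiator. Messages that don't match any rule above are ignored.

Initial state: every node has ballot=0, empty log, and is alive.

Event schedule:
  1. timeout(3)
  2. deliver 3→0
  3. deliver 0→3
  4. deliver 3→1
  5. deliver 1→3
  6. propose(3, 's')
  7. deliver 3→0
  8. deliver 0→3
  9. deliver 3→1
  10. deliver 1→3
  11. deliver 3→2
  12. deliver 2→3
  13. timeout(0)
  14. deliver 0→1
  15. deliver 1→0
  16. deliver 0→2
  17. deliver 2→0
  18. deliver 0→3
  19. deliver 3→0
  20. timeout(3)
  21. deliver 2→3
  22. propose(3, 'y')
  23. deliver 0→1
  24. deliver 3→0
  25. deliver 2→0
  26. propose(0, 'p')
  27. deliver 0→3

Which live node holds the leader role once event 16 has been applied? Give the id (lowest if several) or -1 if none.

3

e1 timeout(3): 3[cand,b=7,-]
e2 deliver 3→0: 0[foll,b=7,-]
e3 deliver 0→3: ·
e4 deliver 3→1: 1[foll,b=7,-]
e5 deliver 1→3: 3[lead,b=7,-]
e6 propose(3,'s'): ·
e7 deliver 3→0: 0[foll,b=7,s]
e8 deliver 0→3: ·
e9 deliver 3→1: 1[foll,b=7,s]
e10 deliver 1→3: 3[lead,b=7,s]
e11 deliver 3→2: 2[foll,b=7,-]
e12 deliver 2→3: ·
e13 timeout(0): 0[cand,b=8,s]
e14 deliver 0→1: 1[foll,b=8,s]
e15 deliver 1→0: ·
e16 deliver 0→2: 2[foll,b=8,-]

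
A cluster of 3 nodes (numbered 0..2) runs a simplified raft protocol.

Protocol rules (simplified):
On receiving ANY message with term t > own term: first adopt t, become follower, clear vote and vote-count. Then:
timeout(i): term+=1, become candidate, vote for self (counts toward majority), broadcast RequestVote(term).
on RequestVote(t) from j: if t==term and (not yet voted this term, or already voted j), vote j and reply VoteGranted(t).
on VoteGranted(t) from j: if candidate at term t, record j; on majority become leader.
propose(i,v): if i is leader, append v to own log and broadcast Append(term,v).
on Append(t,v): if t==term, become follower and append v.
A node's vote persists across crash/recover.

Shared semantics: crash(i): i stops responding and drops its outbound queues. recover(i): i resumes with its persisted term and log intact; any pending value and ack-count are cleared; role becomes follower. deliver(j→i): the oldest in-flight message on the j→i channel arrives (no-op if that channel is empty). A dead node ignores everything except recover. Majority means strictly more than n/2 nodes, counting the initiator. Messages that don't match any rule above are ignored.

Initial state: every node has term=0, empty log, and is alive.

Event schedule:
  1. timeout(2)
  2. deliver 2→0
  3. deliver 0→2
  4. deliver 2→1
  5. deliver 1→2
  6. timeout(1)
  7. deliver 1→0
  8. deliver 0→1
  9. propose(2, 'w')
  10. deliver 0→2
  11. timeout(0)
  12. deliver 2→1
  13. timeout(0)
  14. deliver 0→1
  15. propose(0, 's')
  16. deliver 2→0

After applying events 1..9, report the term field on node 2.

[1] timeout(2) → N2(cand t1 [-])
[2] deliver 2→0 → N0(foll t1 [-])
[3] deliver 0→2 → N2(lead t1 [-])
[4] deliver 2→1 → N1(foll t1 [-])
[5] deliver 1→2 → ∅
[6] timeout(1) → N1(cand t2 [-])
[7] deliver 1→0 → N0(foll t2 [-])
[8] deliver 0→1 → N1(lead t2 [-])
[9] propose(2,'w') → N2(lead t1 [w])

1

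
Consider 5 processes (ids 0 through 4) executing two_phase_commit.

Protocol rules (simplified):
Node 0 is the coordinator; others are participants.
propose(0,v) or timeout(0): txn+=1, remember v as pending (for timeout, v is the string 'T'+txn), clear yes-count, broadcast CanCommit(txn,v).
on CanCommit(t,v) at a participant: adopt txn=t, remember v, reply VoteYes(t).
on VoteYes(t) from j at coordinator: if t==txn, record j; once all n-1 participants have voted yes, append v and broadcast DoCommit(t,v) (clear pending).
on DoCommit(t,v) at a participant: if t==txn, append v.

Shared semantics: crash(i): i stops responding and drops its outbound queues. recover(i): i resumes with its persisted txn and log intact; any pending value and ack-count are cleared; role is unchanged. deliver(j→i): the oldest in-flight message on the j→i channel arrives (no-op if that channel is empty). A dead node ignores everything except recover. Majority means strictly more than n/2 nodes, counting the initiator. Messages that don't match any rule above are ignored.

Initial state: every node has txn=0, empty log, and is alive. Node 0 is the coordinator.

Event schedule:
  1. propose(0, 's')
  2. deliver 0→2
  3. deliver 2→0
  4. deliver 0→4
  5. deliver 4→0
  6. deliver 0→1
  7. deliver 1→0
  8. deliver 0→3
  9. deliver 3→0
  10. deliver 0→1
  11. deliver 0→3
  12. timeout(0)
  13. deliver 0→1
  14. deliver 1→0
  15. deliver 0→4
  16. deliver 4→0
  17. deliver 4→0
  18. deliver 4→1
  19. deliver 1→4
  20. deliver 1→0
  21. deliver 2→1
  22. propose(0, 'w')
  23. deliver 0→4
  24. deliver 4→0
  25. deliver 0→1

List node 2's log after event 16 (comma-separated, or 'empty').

1. propose(0,'s'):  <0:coor t1 ->
2. deliver 0→2:  <2:part t1 ->
3. deliver 2→0:  nop
4. deliver 0→4:  <4:part t1 ->
5. deliver 4→0:  nop
6. deliver 0→1:  <1:part t1 ->
7. deliver 1→0:  nop
8. deliver 0→3:  <3:part t1 ->
9. deliver 3→0:  <0:coor t1 s>
10. deliver 0→1:  <1:part t1 s>
11. deliver 0→3:  <3:part t1 s>
12. timeout(0):  <0:coor t2 s>
13. deliver 0→1:  <1:part t2 s>
14. deliver 1→0:  nop
15. deliver 0→4:  <4:part t1 s>
16. deliver 4→0:  nop

empty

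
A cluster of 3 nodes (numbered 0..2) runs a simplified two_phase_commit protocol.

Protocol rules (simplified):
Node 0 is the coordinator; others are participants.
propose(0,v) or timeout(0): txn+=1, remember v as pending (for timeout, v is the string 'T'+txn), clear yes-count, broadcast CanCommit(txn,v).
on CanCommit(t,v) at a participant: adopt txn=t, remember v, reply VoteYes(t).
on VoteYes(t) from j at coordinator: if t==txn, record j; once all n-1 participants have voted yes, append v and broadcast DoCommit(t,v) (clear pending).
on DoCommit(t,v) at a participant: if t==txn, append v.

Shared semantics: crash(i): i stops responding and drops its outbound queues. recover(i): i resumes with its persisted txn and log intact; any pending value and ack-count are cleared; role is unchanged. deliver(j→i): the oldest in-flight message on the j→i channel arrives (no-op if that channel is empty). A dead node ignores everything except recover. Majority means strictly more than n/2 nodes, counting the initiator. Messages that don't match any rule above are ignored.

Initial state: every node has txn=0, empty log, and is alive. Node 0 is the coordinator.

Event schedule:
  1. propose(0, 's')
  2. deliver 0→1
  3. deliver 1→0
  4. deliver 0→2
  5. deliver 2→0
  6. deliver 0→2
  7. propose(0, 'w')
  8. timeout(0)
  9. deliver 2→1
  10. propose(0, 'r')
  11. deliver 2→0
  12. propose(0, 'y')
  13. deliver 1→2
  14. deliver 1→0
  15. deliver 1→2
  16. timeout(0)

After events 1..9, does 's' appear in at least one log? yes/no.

yes

1. propose(0,'s'):  <0:coor t1 ->
2. deliver 0→1:  <1:part t1 ->
3. deliver 1→0:  nop
4. deliver 0→2:  <2:part t1 ->
5. deliver 2→0:  <0:coor t1 s>
6. deliver 0→2:  <2:part t1 s>
7. propose(0,'w'):  <0:coor t2 s>
8. timeout(0):  <0:coor t3 s>
9. deliver 2→1:  nop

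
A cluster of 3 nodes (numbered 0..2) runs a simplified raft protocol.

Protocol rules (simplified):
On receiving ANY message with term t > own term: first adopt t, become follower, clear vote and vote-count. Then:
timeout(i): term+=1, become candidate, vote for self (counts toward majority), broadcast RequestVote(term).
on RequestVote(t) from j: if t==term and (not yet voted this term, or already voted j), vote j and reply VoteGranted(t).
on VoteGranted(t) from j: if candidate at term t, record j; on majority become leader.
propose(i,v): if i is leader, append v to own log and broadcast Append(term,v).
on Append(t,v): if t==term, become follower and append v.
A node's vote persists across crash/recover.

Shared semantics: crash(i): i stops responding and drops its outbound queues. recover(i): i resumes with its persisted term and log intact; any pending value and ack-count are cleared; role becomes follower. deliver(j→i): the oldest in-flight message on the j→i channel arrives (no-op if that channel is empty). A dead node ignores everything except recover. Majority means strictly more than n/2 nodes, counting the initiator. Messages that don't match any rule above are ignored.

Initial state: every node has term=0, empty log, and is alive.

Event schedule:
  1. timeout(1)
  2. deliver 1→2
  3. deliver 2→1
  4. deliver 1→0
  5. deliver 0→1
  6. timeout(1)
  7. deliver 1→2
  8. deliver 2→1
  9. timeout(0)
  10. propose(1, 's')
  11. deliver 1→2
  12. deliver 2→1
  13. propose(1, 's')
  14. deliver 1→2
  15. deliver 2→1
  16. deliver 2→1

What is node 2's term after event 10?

1. timeout(1):  <1:cand t1 ->
2. deliver 1→2:  <2:foll t1 ->
3. deliver 2→1:  <1:lead t1 ->
4. deliver 1→0:  <0:foll t1 ->
5. deliver 0→1:  nop
6. timeout(1):  <1:cand t2 ->
7. deliver 1→2:  <2:foll t2 ->
8. deliver 2→1:  <1:lead t2 ->
9. timeout(0):  <0:cand t2 ->
10. propose(1,'s'):  <1:lead t2 s>

2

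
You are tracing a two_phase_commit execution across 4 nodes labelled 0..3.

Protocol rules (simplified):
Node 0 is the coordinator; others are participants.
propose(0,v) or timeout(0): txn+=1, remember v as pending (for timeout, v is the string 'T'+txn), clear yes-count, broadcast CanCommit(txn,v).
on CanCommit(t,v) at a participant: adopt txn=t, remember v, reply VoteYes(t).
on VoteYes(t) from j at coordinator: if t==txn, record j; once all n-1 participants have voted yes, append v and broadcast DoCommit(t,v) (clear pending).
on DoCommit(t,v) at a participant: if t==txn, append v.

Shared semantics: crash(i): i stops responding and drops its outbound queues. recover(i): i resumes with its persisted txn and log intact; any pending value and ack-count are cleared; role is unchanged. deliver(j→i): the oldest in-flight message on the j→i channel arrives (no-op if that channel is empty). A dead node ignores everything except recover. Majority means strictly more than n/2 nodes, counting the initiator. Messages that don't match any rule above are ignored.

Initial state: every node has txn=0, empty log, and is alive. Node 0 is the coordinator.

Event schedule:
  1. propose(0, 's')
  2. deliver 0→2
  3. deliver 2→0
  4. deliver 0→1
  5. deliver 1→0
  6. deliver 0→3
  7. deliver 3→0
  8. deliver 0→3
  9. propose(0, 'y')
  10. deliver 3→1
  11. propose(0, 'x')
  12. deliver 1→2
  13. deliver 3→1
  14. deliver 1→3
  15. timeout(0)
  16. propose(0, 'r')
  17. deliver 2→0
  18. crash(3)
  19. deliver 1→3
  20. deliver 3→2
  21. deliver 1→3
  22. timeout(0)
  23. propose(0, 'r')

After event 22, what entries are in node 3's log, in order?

s

after 1 — propose(0,'s'): n0:coor/t1/[-]
after 2 — deliver 0→2: n2:part/t1/[-]
after 3 — deliver 2→0: ·
after 4 — deliver 0→1: n1:part/t1/[-]
after 5 — deliver 1→0: ·
after 6 — deliver 0→3: n3:part/t1/[-]
after 7 — deliver 3→0: n0:coor/t1/[s]
after 8 — deliver 0→3: n3:part/t1/[s]
after 9 — propose(0,'y'): n0:coor/t2/[s]
after 10 — deliver 3→1: ·
after 11 — propose(0,'x'): n0:coor/t3/[s]
after 12 — deliver 1→2: ·
after 13 — deliver 3→1: ·
after 14 — deliver 1→3: ·
after 15 — timeout(0): n0:coor/t4/[s]
after 16 — propose(0,'r'): n0:coor/t5/[s]
after 17 — deliver 2→0: ·
after 18 — crash(3): n3:✗part/t1/[s]
after 19 — deliver 1→3: ·
after 20 — deliver 3→2: ·
after 21 — deliver 1→3: ·
after 22 — timeout(0): n0:coor/t6/[s]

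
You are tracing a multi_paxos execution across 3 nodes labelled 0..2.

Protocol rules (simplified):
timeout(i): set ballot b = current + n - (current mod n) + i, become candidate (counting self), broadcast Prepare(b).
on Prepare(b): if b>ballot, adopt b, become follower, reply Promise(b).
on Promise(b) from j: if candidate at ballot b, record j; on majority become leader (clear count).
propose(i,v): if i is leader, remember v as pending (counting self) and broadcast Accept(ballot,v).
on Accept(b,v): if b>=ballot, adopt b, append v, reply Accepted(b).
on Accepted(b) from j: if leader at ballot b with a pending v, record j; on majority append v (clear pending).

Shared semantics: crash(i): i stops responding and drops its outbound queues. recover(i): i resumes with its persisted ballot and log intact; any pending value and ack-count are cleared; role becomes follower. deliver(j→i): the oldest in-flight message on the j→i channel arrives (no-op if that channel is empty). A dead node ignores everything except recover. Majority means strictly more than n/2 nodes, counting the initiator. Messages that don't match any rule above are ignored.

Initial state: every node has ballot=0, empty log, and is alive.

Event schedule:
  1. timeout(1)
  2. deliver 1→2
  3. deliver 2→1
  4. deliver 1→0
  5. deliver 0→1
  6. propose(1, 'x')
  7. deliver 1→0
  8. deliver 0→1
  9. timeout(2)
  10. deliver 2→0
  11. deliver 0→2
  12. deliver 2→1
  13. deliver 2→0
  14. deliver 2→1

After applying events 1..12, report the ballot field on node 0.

[1] timeout(1) → N1(cand b4 [-])
[2] deliver 1→2 → N2(foll b4 [-])
[3] deliver 2→1 → N1(lead b4 [-])
[4] deliver 1→0 → N0(foll b4 [-])
[5] deliver 0→1 → ∅
[6] propose(1,'x') → ∅
[7] deliver 1→0 → N0(foll b4 [x])
[8] deliver 0→1 → N1(lead b4 [x])
[9] timeout(2) → N2(cand b8 [-])
[10] deliver 2→0 → N0(foll b8 [x])
[11] deliver 0→2 → N2(lead b8 [-])
[12] deliver 2→1 → N1(foll b8 [x])

8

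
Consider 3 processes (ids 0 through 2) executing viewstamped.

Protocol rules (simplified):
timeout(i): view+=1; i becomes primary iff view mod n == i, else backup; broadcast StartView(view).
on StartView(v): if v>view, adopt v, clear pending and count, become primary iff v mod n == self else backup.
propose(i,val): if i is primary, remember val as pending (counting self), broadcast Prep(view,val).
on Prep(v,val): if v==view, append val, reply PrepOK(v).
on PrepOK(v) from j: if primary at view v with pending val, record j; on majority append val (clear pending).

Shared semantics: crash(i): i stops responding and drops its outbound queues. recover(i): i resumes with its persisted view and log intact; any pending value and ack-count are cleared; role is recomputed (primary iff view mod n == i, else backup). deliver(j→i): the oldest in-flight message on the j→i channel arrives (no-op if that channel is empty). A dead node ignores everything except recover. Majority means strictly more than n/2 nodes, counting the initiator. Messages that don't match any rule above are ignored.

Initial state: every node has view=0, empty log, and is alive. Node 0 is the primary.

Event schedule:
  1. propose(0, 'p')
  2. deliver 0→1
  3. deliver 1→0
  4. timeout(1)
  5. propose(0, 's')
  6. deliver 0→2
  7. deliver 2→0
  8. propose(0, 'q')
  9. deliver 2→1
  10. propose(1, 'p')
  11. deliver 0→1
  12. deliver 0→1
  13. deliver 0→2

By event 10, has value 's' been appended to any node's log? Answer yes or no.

yes

after 1 — propose(0,'p'): ·
after 2 — deliver 0→1: n1:back/v0/[p]
after 3 — deliver 1→0: n0:prim/v0/[p]
after 4 — timeout(1): n1:prim/v1/[p]
after 5 — propose(0,'s'): ·
after 6 — deliver 0→2: n2:back/v0/[p]
after 7 — deliver 2→0: n0:prim/v0/[p,s]
after 8 — propose(0,'q'): ·
after 9 — deliver 2→1: ·
after 10 — propose(1,'p'): ·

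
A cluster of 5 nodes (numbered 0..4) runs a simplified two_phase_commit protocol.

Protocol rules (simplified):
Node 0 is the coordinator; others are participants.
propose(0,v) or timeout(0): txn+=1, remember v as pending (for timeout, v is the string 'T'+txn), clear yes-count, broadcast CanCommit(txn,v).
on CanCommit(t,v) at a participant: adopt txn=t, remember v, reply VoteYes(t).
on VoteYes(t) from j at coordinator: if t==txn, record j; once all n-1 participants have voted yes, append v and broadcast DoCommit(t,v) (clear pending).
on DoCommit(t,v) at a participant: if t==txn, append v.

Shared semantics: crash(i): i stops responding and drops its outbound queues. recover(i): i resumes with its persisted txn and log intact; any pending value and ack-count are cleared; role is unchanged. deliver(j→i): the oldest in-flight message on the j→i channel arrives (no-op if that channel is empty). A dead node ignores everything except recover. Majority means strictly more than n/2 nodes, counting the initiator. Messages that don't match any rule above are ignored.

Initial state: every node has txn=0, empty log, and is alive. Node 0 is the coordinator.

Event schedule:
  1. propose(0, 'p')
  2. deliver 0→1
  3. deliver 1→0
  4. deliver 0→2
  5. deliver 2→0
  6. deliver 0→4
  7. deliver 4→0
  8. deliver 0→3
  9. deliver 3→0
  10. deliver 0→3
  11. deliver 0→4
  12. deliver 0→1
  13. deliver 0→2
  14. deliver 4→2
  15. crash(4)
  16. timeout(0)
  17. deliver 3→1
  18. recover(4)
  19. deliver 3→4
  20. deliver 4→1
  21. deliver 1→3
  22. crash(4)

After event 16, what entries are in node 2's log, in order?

p

e1 propose(0,'p'): 0[coor,t=1,-]
e2 deliver 0→1: 1[part,t=1,-]
e3 deliver 1→0: ·
e4 deliver 0→2: 2[part,t=1,-]
e5 deliver 2→0: ·
e6 deliver 0→4: 4[part,t=1,-]
e7 deliver 4→0: ·
e8 deliver 0→3: 3[part,t=1,-]
e9 deliver 3→0: 0[coor,t=1,p]
e10 deliver 0→3: 3[part,t=1,p]
e11 deliver 0→4: 4[part,t=1,p]
e12 deliver 0→1: 1[part,t=1,p]
e13 deliver 0→2: 2[part,t=1,p]
e14 deliver 4→2: ·
e15 crash(4): 4[✗part,t=1,p]
e16 timeout(0): 0[coor,t=2,p]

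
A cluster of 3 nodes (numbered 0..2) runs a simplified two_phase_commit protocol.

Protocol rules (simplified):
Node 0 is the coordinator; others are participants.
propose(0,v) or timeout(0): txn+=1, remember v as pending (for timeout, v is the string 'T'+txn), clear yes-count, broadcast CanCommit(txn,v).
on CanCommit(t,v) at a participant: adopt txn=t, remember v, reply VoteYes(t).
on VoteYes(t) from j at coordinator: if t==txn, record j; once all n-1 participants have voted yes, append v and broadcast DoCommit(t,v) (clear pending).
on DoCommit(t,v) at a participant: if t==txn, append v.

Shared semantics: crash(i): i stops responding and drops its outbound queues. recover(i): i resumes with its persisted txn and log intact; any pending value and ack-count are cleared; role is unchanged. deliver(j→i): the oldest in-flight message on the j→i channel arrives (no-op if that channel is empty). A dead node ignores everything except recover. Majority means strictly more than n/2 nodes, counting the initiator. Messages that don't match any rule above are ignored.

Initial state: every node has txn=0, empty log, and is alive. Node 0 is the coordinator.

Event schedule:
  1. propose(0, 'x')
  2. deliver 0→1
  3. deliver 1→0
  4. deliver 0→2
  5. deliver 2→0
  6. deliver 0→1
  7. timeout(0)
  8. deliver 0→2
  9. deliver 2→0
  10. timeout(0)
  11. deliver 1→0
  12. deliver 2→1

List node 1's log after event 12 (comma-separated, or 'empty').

step 1 propose(0,'x'): 0={coor,t=1,log=-}
step 2 deliver 0→1: 1={part,t=1,log=-}
step 3 deliver 1→0: —
step 4 deliver 0→2: 2={part,t=1,log=-}
step 5 deliver 2→0: 0={coor,t=1,log=x}
step 6 deliver 0→1: 1={part,t=1,log=x}
step 7 timeout(0): 0={coor,t=2,log=x}
step 8 deliver 0→2: 2={part,t=1,log=x}
step 9 deliver 2→0: —
step 10 timeout(0): 0={coor,t=3,log=x}
step 11 deliver 1→0: —
step 12 deliver 2→1: —

x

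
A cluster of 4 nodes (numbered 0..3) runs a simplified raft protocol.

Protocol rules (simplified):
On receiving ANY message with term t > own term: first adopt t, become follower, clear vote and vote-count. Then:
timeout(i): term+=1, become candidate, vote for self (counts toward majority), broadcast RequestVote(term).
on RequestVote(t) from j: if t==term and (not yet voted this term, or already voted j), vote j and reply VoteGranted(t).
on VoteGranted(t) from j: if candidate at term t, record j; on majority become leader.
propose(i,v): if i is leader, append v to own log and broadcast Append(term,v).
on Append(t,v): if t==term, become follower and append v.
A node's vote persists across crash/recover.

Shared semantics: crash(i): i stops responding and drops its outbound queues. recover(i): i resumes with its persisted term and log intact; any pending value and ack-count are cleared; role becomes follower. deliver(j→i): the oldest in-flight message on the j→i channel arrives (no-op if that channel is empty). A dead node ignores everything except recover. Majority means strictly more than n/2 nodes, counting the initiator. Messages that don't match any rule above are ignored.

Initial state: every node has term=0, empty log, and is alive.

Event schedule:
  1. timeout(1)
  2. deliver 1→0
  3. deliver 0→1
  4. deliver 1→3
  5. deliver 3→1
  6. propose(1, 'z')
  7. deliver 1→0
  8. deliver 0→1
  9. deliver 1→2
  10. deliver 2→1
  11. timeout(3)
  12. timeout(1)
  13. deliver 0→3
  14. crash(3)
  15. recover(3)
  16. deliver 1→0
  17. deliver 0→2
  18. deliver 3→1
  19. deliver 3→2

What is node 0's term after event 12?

1

step 1 timeout(1): 1={cand,t=1,log=-}
step 2 deliver 1→0: 0={foll,t=1,log=-}
step 3 deliver 0→1: —
step 4 deliver 1→3: 3={foll,t=1,log=-}
step 5 deliver 3→1: 1={lead,t=1,log=-}
step 6 propose(1,'z'): 1={lead,t=1,log=z}
step 7 deliver 1→0: 0={foll,t=1,log=z}
step 8 deliver 0→1: —
step 9 deliver 1→2: 2={foll,t=1,log=-}
step 10 deliver 2→1: —
step 11 timeout(3): 3={cand,t=2,log=-}
step 12 timeout(1): 1={cand,t=2,log=z}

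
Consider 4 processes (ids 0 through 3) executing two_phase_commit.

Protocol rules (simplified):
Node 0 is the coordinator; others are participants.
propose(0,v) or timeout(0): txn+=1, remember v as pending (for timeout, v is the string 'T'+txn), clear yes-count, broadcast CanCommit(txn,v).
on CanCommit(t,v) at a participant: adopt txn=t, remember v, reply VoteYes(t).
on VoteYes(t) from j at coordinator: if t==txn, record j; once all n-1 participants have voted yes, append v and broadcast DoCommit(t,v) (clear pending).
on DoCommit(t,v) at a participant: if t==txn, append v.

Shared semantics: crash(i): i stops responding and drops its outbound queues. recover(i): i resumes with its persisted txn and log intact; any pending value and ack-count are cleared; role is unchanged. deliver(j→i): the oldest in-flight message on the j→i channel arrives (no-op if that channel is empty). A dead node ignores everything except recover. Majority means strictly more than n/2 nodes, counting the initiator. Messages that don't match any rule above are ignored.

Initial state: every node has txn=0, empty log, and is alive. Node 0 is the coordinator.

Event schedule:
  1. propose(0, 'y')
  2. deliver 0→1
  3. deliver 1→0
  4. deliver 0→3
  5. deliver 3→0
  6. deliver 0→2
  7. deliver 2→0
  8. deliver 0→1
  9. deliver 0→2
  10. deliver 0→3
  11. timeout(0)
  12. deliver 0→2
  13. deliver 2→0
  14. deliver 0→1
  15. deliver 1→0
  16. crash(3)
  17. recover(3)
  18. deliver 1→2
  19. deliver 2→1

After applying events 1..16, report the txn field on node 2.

e1 propose(0,'y'): 0[coor,t=1,-]
e2 deliver 0→1: 1[part,t=1,-]
e3 deliver 1→0: ·
e4 deliver 0→3: 3[part,t=1,-]
e5 deliver 3→0: ·
e6 deliver 0→2: 2[part,t=1,-]
e7 deliver 2→0: 0[coor,t=1,y]
e8 deliver 0→1: 1[part,t=1,y]
e9 deliver 0→2: 2[part,t=1,y]
e10 deliver 0→3: 3[part,t=1,y]
e11 timeout(0): 0[coor,t=2,y]
e12 deliver 0→2: 2[part,t=2,y]
e13 deliver 2→0: ·
e14 deliver 0→1: 1[part,t=2,y]
e15 deliver 1→0: ·
e16 crash(3): 3[✗part,t=1,y]

2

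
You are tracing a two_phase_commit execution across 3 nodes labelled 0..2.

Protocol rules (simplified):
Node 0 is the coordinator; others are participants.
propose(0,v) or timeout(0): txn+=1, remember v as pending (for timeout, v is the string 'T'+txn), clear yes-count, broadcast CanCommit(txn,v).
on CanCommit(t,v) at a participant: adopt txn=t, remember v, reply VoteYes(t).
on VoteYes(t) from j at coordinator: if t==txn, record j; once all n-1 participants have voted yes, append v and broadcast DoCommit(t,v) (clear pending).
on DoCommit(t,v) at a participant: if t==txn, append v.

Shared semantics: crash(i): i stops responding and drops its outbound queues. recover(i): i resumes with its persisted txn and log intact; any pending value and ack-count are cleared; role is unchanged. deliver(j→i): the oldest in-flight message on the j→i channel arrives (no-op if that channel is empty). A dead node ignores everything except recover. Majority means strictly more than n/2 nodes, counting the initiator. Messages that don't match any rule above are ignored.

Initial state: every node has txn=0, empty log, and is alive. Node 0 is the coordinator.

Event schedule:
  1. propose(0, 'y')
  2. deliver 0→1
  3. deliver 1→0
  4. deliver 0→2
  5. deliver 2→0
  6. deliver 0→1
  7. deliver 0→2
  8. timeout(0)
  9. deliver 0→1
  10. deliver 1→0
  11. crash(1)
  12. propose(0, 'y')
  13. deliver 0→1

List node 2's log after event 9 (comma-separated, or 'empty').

step 1 propose(0,'y'): 0={coor,t=1,log=-}
step 2 deliver 0→1: 1={part,t=1,log=-}
step 3 deliver 1→0: —
step 4 deliver 0→2: 2={part,t=1,log=-}
step 5 deliver 2→0: 0={coor,t=1,log=y}
step 6 deliver 0→1: 1={part,t=1,log=y}
step 7 deliver 0→2: 2={part,t=1,log=y}
step 8 timeout(0): 0={coor,t=2,log=y}
step 9 deliver 0→1: 1={part,t=2,log=y}

y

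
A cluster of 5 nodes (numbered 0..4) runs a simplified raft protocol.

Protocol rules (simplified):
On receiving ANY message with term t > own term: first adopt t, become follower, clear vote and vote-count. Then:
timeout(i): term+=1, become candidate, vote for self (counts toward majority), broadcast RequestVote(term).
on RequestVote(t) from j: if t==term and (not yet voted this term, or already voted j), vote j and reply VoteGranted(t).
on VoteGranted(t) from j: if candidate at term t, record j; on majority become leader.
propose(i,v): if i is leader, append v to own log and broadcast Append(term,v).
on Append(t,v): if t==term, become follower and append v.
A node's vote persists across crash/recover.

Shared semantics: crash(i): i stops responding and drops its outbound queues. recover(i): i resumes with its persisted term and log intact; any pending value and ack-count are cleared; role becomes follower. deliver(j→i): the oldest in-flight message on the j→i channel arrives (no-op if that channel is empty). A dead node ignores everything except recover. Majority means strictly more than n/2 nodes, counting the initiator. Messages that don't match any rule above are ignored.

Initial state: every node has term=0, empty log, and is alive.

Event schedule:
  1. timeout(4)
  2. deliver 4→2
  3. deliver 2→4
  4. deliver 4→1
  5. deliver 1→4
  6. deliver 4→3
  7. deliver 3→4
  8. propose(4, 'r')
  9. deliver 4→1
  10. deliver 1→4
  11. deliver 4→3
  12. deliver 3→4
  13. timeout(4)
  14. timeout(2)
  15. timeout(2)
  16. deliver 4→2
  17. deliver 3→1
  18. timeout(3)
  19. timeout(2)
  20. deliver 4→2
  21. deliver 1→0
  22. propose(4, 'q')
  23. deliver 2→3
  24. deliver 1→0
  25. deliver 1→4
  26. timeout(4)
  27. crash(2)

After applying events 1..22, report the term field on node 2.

4

1. timeout(4):  <4:cand t1 ->
2. deliver 4→2:  <2:foll t1 ->
3. deliver 2→4:  nop
4. deliver 4→1:  <1:foll t1 ->
5. deliver 1→4:  <4:lead t1 ->
6. deliver 4→3:  <3:foll t1 ->
7. deliver 3→4:  nop
8. propose(4,'r'):  <4:lead t1 r>
9. deliver 4→1:  <1:foll t1 r>
10. deliver 1→4:  nop
11. deliver 4→3:  <3:foll t1 r>
12. deliver 3→4:  nop
13. timeout(4):  <4:cand t2 r>
14. timeout(2):  <2:cand t2 ->
15. timeout(2):  <2:cand t3 ->
16. deliver 4→2:  nop
17. deliver 3→1:  nop
18. timeout(3):  <3:cand t2 r>
19. timeout(2):  <2:cand t4 ->
20. deliver 4→2:  nop
21. deliver 1→0:  nop
22. propose(4,'q'):  nop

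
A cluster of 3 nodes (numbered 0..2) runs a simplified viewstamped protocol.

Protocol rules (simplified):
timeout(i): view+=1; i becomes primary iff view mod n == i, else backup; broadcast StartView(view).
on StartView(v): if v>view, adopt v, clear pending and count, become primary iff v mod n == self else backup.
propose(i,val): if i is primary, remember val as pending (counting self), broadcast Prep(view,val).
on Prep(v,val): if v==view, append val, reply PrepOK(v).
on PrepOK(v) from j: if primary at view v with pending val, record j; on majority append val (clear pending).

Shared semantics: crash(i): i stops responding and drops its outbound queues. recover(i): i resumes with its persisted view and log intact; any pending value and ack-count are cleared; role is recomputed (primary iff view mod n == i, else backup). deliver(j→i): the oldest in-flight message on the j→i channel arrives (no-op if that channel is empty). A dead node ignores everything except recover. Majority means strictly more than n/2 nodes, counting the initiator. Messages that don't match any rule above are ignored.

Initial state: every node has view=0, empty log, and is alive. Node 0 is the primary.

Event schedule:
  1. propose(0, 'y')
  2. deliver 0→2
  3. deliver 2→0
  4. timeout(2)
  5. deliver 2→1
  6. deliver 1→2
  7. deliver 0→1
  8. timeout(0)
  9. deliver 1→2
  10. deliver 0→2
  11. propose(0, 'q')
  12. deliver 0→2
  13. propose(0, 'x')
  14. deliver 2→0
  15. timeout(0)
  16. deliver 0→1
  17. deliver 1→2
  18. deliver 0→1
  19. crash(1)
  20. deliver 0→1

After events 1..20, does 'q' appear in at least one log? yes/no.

1. propose(0,'y'):  nop
2. deliver 0→2:  <2:back v0 y>
3. deliver 2→0:  <0:prim v0 y>
4. timeout(2):  <2:back v1 y>
5. deliver 2→1:  <1:prim v1 ->
6. deliver 1→2:  nop
7. deliver 0→1:  nop
8. timeout(0):  <0:back v1 y>
9. deliver 1→2:  nop
10. deliver 0→2:  nop
11. propose(0,'q'):  nop
12. deliver 0→2:  nop
13. propose(0,'x'):  nop
14. deliver 2→0:  nop
15. timeout(0):  <0:back v2 y>
16. deliver 0→1:  nop
17. deliver 1→2:  nop
18. deliver 0→1:  <1:back v2 ->
19. crash(1):  <1:✗back v2 ->
20. deliver 0→1:  nop

no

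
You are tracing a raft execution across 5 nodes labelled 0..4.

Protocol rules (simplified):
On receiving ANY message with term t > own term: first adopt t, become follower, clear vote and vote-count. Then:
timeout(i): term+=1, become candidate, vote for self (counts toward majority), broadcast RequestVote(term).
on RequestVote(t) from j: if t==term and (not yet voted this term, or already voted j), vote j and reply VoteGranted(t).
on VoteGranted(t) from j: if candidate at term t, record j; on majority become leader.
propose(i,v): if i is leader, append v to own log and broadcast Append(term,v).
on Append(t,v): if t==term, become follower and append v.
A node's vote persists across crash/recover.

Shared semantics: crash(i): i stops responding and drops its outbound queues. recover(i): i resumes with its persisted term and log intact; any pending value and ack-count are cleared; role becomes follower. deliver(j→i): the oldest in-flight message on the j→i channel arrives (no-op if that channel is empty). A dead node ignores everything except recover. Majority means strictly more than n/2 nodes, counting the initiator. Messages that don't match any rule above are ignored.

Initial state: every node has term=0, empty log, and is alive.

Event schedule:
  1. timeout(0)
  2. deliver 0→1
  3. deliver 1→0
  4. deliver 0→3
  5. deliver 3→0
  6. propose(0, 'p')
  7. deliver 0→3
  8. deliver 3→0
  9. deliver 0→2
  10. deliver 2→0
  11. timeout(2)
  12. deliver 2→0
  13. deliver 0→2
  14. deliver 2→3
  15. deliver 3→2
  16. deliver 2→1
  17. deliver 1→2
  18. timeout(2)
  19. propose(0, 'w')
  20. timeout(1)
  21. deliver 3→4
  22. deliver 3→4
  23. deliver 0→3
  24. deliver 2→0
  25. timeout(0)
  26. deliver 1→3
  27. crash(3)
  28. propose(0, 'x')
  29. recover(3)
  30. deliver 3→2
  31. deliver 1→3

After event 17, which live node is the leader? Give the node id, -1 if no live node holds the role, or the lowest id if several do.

after 1 — timeout(0): n0:cand/t1/[-]
after 2 — deliver 0→1: n1:foll/t1/[-]
after 3 — deliver 1→0: ·
after 4 — deliver 0→3: n3:foll/t1/[-]
after 5 — deliver 3→0: n0:lead/t1/[-]
after 6 — propose(0,'p'): n0:lead/t1/[p]
after 7 — deliver 0→3: n3:foll/t1/[p]
after 8 — deliver 3→0: ·
after 9 — deliver 0→2: n2:foll/t1/[-]
after 10 — deliver 2→0: ·
after 11 — timeout(2): n2:cand/t2/[-]
after 12 — deliver 2→0: n0:foll/t2/[p]
after 13 — deliver 0→2: ·
after 14 — deliver 2→3: n3:foll/t2/[p]
after 15 — deliver 3→2: ·
after 16 — deliver 2→1: n1:foll/t2/[-]
after 17 — deliver 1→2: n2:lead/t2/[-]

2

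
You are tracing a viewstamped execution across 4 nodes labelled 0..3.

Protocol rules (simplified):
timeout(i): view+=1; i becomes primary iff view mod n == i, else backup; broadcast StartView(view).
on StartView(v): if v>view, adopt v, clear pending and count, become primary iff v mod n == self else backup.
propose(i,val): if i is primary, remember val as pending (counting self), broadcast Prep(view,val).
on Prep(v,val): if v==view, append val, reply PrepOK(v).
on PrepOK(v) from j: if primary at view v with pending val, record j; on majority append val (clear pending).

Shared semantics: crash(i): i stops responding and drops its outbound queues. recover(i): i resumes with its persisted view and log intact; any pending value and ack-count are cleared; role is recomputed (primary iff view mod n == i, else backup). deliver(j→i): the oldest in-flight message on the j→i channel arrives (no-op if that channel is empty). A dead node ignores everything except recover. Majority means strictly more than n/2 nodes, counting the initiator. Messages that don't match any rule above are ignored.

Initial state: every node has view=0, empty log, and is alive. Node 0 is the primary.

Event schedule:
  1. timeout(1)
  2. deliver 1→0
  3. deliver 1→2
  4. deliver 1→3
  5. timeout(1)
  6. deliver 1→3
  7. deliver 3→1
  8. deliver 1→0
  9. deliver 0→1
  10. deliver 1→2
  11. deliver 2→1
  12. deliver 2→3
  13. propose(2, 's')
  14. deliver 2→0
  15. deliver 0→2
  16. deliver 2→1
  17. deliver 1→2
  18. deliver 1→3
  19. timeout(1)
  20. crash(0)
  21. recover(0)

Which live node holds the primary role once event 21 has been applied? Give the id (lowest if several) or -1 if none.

1. timeout(1):  <1:prim v1 ->
2. deliver 1→0:  <0:back v1 ->
3. deliver 1→2:  <2:back v1 ->
4. deliver 1→3:  <3:back v1 ->
5. timeout(1):  <1:back v2 ->
6. deliver 1→3:  <3:back v2 ->
7. deliver 3→1:  nop
8. deliver 1→0:  <0:back v2 ->
9. deliver 0→1:  nop
10. deliver 1→2:  <2:prim v2 ->
11. deliver 2→1:  nop
12. deliver 2→3:  nop
13. propose(2,'s'):  nop
14. deliver 2→0:  <0:back v2 s>
15. deliver 0→2:  nop
16. deliver 2→1:  <1:back v2 s>
17. deliver 1→2:  <2:prim v2 s>
18. deliver 1→3:  nop
19. timeout(1):  <1:back v3 s>
20. crash(0):  <0:✗back v2 s>
21. recover(0):  <0:back v2 s>

2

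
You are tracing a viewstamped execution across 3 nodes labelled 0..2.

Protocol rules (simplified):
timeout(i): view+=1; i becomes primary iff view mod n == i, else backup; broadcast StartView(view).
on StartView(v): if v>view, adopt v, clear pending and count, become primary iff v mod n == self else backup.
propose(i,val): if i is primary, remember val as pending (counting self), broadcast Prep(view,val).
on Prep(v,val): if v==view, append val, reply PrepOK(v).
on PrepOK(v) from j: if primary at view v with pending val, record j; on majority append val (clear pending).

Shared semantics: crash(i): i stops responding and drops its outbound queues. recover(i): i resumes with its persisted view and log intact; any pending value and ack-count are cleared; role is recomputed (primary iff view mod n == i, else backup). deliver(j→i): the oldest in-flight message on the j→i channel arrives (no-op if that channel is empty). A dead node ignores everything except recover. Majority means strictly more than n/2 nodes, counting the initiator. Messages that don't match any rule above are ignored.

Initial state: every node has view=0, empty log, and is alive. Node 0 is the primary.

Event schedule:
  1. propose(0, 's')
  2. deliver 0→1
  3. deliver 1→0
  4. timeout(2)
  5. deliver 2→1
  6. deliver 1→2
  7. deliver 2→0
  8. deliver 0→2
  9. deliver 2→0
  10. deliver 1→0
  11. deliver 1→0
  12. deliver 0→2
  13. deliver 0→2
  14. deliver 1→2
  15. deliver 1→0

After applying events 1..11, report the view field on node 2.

step 1 propose(0,'s'): —
step 2 deliver 0→1: 1={back,v=0,log=s}
step 3 deliver 1→0: 0={prim,v=0,log=s}
step 4 timeout(2): 2={back,v=1,log=-}
step 5 deliver 2→1: 1={prim,v=1,log=s}
step 6 deliver 1→2: —
step 7 deliver 2→0: 0={back,v=1,log=s}
step 8 deliver 0→2: —
step 9 deliver 2→0: —
step 10 deliver 1→0: —
step 11 deliver 1→0: —

1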